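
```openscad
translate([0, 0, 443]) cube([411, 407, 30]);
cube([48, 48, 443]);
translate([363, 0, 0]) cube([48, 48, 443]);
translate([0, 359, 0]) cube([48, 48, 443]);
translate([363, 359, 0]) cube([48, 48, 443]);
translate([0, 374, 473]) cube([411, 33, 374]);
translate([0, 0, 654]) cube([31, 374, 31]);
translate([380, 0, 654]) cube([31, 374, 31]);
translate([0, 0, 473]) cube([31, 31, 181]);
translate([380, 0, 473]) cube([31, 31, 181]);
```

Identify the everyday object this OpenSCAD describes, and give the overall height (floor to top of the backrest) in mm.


A chair. The overall height is 847 mm.

A slab on four corner posts with a tall panel at the back — a chair. The seat slab sits at z = 443 with thickness 30, and the 374 mm backrest starts at the seat top, so the overall height is 443 + 30 + 374 = 847 mm.


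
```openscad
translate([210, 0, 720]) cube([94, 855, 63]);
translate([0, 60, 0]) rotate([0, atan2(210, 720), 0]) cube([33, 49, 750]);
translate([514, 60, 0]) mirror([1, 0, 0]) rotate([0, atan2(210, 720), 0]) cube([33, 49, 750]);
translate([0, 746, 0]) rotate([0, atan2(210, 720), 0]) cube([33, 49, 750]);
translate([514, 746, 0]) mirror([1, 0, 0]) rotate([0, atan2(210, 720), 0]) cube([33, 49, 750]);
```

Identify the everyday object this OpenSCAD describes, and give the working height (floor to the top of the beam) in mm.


A sawhorse. The overall height is 783 mm.

A beam across two mirrored pairs of raked legs — a sawhorse. The beam's underside is at z = 720 (matching the legs' vertical rise in atan2(210, 720)) and the beam is 63 mm tall, so its top is at 720 + 63 = 783 mm. The raked legs top out at the beam's underside, so that is the highest point.


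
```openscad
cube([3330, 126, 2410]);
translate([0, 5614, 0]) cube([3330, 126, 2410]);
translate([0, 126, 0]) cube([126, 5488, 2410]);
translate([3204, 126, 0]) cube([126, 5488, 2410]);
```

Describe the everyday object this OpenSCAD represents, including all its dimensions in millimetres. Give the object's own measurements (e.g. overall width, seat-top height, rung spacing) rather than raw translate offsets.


The wall frame of a small rectangular building: four walls, each 2410 mm tall and 126 mm thick, enclosing a footprint 3330 mm (x) by 5740 mm (y) outside-to-outside, with no floor or roof. The front and back walls (the −y and +y sides) span the full width; the two side walls fit between them.


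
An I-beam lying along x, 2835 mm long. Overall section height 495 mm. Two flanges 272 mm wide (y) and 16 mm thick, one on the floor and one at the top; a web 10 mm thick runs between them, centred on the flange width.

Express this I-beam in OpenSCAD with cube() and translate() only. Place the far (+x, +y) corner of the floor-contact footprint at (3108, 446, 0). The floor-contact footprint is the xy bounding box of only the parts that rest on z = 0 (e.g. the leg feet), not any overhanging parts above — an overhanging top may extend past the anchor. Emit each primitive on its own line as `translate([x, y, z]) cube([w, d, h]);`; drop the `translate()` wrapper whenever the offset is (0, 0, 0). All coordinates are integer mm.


translate([273, 174, 0]) cube([2835, 272, 16]);
translate([273, 305, 16]) cube([2835, 10, 463]);
translate([273, 174, 479]) cube([2835, 272, 16]);


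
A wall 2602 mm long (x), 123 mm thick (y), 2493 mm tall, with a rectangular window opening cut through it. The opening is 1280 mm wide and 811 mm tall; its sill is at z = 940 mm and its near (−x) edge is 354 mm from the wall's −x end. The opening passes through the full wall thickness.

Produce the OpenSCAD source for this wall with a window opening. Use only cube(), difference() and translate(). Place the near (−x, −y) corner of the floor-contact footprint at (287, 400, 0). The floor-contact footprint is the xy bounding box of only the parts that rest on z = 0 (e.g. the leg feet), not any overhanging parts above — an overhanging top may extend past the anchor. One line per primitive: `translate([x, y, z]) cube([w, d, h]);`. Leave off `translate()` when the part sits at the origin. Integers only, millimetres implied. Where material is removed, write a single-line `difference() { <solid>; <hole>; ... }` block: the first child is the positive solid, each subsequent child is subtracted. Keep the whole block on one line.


difference() { translate([287, 400, 0]) cube([2602, 123, 2493]); translate([641, 400, 940]) cube([1280, 123, 811]); }


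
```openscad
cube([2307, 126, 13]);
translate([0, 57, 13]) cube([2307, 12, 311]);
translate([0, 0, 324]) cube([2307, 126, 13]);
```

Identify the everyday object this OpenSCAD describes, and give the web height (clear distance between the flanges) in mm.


An I-beam. The web height is 311 mm.

Two wide flanges with a thin centred web — an I-beam. Overall 337 mm minus two 13 mm flanges gives a web of 337 − 2·13 = 311 mm.


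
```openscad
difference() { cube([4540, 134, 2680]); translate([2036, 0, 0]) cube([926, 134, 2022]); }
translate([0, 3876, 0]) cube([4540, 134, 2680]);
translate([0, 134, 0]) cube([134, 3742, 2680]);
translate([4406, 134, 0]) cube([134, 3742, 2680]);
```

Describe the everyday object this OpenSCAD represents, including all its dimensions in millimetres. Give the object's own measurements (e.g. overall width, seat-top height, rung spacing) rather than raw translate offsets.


A single room: four walls, each 2680 mm tall and 134 mm thick, enclosing an outside footprint 4540×4010 mm (x × y), no floor or roof. The front and back walls (−y and +y sides) run the full x-width; the side walls fit between their inner faces. A door opening 926 mm wide and 2022 mm tall is cut through the front wall from the floor up, its −x edge 2036 mm from the wall's −x end.


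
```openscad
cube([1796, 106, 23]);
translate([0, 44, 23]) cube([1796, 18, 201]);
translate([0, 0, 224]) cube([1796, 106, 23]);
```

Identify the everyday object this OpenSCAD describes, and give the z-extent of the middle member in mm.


An I-beam. The web height is 201 mm.

Two wide flanges with a thin centred web — an I-beam. Overall 247 mm minus two 23 mm flanges gives a web of 247 − 2·23 = 201 mm.


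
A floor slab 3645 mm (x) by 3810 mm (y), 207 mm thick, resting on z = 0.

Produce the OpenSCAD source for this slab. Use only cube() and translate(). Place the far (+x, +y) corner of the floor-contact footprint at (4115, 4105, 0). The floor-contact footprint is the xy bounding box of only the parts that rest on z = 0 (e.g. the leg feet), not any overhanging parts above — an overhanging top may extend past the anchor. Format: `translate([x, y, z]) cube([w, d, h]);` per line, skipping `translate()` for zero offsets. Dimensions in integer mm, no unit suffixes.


translate([470, 295, 0]) cube([3645, 3810, 207]);


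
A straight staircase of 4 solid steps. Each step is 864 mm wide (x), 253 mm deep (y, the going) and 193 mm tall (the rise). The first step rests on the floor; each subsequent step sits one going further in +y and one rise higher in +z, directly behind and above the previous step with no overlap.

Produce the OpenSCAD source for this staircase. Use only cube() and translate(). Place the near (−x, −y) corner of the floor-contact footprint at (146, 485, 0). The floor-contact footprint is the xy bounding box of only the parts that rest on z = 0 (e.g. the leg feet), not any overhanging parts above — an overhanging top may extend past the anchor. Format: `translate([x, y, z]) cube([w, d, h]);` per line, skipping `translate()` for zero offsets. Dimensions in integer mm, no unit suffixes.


translate([146, 485, 0]) cube([864, 253, 193]);
translate([146, 738, 193]) cube([864, 253, 193]);
translate([146, 991, 386]) cube([864, 253, 193]);
translate([146, 1244, 579]) cube([864, 253, 193]);


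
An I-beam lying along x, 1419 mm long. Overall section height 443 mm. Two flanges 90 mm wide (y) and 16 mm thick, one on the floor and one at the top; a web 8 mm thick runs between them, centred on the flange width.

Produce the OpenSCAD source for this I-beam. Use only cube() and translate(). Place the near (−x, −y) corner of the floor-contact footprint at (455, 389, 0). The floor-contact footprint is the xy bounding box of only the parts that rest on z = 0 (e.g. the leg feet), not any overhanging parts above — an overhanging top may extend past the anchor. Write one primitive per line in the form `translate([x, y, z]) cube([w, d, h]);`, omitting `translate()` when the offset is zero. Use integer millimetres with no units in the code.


translate([455, 389, 0]) cube([1419, 90, 16]);
translate([455, 430, 16]) cube([1419, 8, 411]);
translate([455, 389, 427]) cube([1419, 90, 16]);


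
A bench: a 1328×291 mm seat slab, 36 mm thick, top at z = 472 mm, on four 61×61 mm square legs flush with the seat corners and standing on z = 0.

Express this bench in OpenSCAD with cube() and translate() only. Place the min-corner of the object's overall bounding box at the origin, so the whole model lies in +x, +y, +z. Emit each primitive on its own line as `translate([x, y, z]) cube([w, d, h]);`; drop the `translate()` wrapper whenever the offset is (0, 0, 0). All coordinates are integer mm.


translate([0, 0, 436]) cube([1328, 291, 36]);
cube([61, 61, 436]);
translate([0, 230, 0]) cube([61, 61, 436]);
translate([1267, 0, 0]) cube([61, 61, 436]);
translate([1267, 230, 0]) cube([61, 61, 436]);


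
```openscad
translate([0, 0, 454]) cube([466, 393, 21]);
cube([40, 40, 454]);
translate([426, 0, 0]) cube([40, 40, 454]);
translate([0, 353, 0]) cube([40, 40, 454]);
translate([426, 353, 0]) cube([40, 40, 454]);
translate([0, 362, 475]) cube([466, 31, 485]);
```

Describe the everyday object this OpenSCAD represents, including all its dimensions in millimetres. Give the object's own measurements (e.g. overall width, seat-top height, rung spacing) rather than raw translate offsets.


A chair. The seat is a 466×393×21 mm slab with its top at z = 475 mm, on four 40×40 mm corner legs (flush with the seat edges, standing on z = 0). A flat backrest 31 mm thick, 485 mm tall, spans the full seat width and rises from the seat top along its +y edge, rear face flush with the rear of the seat.


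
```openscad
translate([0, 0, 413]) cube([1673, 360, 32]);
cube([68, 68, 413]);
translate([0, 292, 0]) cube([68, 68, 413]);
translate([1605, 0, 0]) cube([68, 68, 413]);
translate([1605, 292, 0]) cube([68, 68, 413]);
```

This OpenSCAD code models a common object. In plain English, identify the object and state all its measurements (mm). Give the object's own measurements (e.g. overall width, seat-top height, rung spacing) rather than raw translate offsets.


A long wooden bench with a 1673 mm (x) × 360 mm (y) seat, 32 mm thick, its top surface 445 mm above the floor. Four 68 mm square legs at the seat corners, flush with the edges, run from z = 0 to the seat underside.


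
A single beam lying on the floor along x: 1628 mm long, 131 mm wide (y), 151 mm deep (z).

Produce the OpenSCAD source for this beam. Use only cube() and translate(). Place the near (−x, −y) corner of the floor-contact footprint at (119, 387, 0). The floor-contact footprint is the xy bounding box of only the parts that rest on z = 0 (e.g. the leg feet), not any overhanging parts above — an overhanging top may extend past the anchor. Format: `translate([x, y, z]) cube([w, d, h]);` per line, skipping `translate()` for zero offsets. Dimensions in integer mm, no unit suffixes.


translate([119, 387, 0]) cube([1628, 131, 151]);


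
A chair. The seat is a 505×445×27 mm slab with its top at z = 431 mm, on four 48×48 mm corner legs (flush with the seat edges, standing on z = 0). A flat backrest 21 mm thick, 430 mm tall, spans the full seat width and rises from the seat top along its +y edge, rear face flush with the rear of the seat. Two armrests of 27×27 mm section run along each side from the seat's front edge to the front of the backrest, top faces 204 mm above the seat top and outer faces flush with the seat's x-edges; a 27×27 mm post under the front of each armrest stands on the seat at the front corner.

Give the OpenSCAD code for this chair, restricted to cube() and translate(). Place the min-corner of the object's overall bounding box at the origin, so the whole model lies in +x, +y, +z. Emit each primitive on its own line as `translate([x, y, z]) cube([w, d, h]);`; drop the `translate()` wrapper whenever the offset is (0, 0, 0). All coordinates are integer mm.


// leg_h = 431 - 27 = 404
// arm post h = 204 - 27 = 177
translate([0, 0, 404]) cube([505, 445, 27]);
cube([48, 48, 404]);
translate([457, 0, 0]) cube([48, 48, 404]);
translate([0, 397, 0]) cube([48, 48, 404]);
translate([457, 397, 0]) cube([48, 48, 404]);
translate([0, 424, 431]) cube([505, 21, 430]);
translate([0, 0, 608]) cube([27, 424, 27]);
translate([478, 0, 608]) cube([27, 424, 27]);
translate([0, 0, 431]) cube([27, 27, 177]);
translate([478, 0, 431]) cube([27, 27, 177]);


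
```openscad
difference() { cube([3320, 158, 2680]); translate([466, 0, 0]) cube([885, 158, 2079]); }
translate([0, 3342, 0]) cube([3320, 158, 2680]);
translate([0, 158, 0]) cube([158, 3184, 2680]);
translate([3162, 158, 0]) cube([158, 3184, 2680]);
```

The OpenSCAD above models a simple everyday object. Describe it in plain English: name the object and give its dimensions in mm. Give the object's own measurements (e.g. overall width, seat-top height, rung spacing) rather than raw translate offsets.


A single room: four walls, each 2680 mm tall and 158 mm thick, enclosing an outside footprint 3320×3500 mm (x × y), no floor or roof. The front and back walls (−y and +y sides) run the full x-width; the side walls fit between their inner faces. A door opening 885 mm wide and 2079 mm tall is cut through the front wall from the floor up, its −x edge 466 mm from the wall's −x end.


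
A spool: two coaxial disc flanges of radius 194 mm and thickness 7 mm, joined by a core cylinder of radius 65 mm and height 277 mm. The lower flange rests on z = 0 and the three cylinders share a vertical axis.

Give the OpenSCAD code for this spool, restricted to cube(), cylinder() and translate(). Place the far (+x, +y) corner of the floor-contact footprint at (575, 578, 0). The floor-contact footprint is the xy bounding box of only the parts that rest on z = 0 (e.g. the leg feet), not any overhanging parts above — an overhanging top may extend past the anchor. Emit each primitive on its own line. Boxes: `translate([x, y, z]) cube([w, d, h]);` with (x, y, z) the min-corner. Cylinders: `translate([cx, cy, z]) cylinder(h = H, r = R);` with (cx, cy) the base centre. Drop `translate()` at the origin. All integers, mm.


translate([381, 384, 0]) cylinder(h = 7, r = 194);
translate([381, 384, 7]) cylinder(h = 277, r = 65);
translate([381, 384, 284]) cylinder(h = 7, r = 194);


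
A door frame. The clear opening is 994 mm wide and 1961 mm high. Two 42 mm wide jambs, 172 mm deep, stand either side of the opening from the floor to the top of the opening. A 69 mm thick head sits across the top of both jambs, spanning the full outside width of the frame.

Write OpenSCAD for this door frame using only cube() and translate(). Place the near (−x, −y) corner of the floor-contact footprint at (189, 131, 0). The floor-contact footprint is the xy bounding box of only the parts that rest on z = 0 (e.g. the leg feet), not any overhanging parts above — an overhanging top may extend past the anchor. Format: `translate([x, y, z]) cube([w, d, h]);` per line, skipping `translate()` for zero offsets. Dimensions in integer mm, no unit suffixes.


translate([189, 131, 0]) cube([42, 172, 1961]);
translate([1225, 131, 0]) cube([42, 172, 1961]);
translate([189, 131, 1961]) cube([1078, 172, 69]);


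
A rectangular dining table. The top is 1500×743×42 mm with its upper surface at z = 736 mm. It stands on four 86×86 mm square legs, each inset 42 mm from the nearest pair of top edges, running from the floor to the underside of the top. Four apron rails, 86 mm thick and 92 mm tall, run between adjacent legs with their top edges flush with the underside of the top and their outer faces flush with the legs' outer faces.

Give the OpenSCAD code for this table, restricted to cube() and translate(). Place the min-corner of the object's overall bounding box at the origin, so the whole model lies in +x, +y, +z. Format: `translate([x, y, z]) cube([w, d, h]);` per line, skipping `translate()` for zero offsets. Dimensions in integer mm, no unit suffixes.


translate([0, 0, 694]) cube([1500, 743, 42]);
translate([42, 42, 0]) cube([86, 86, 694]);
translate([1372, 42, 0]) cube([86, 86, 694]);
translate([42, 615, 0]) cube([86, 86, 694]);
translate([1372, 615, 0]) cube([86, 86, 694]);
translate([128, 42, 602]) cube([1244, 86, 92]);
translate([128, 615, 602]) cube([1244, 86, 92]);
translate([42, 128, 602]) cube([86, 487, 92]);
translate([1372, 128, 602]) cube([86, 487, 92]);


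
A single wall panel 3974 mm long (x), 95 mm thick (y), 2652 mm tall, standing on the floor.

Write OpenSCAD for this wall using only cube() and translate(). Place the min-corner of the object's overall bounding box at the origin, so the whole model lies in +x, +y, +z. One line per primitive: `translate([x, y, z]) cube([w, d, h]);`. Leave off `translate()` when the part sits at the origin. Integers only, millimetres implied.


cube([3974, 95, 2652]);


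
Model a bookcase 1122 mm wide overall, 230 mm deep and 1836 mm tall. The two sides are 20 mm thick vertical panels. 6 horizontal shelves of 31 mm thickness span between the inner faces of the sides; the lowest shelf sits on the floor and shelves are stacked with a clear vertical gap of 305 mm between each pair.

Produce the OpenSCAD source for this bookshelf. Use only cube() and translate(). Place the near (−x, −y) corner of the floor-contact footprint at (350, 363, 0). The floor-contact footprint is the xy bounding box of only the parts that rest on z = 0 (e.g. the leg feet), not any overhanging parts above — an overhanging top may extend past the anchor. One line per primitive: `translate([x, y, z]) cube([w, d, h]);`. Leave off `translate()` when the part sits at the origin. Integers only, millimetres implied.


translate([350, 363, 0]) cube([20, 230, 1836]);
translate([1452, 363, 0]) cube([20, 230, 1836]);
translate([370, 363, 0]) cube([1082, 230, 31]);
translate([370, 363, 336]) cube([1082, 230, 31]);
translate([370, 363, 672]) cube([1082, 230, 31]);
translate([370, 363, 1008]) cube([1082, 230, 31]);
translate([370, 363, 1344]) cube([1082, 230, 31]);
translate([370, 363, 1680]) cube([1082, 230, 31]);


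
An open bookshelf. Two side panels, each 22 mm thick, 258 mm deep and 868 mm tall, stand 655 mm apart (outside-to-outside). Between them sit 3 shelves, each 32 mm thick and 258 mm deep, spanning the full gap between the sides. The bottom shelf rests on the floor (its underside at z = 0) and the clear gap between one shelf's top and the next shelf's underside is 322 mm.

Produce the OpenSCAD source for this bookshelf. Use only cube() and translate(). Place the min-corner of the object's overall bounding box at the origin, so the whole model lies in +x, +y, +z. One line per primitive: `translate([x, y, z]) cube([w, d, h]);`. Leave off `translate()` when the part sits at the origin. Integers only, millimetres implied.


cube([22, 258, 868]);
translate([633, 0, 0]) cube([22, 258, 868]);
translate([22, 0, 0]) cube([611, 258, 32]);
translate([22, 0, 354]) cube([611, 258, 32]);
translate([22, 0, 708]) cube([611, 258, 32]);


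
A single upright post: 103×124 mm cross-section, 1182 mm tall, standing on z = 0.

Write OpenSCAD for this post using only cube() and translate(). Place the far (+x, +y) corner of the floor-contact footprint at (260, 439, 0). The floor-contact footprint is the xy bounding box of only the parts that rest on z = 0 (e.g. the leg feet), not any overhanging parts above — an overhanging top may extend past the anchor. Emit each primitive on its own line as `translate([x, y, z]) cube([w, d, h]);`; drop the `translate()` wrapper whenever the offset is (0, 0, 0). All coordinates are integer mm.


translate([157, 315, 0]) cube([103, 124, 1182]);


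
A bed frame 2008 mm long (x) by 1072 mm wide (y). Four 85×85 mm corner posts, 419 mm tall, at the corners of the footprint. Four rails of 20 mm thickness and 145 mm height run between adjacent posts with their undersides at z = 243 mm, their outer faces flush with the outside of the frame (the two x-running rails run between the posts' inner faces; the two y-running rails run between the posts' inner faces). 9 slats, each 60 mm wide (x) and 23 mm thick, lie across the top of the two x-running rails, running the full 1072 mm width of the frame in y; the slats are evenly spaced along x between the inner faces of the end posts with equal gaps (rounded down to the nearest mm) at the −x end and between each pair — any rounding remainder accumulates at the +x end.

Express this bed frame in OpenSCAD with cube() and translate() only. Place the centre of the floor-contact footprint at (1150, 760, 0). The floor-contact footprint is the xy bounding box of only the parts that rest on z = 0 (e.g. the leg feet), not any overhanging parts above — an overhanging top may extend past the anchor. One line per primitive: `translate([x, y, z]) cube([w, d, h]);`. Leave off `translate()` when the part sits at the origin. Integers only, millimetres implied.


translate([146, 224, 0]) cube([85, 85, 419]);
translate([146, 1211, 0]) cube([85, 85, 419]);
translate([2069, 224, 0]) cube([85, 85, 419]);
translate([2069, 1211, 0]) cube([85, 85, 419]);
translate([231, 224, 243]) cube([1838, 20, 145]);
translate([231, 1276, 243]) cube([1838, 20, 145]);
translate([146, 309, 243]) cube([20, 902, 145]);
translate([2134, 309, 243]) cube([20, 902, 145]);
translate([360, 224, 388]) cube([60, 1072, 23]);
translate([549, 224, 388]) cube([60, 1072, 23]);
translate([738, 224, 388]) cube([60, 1072, 23]);
translate([927, 224, 388]) cube([60, 1072, 23]);
translate([1116, 224, 388]) cube([60, 1072, 23]);
translate([1305, 224, 388]) cube([60, 1072, 23]);
translate([1494, 224, 388]) cube([60, 1072, 23]);
translate([1683, 224, 388]) cube([60, 1072, 23]);
translate([1872, 224, 388]) cube([60, 1072, 23]);


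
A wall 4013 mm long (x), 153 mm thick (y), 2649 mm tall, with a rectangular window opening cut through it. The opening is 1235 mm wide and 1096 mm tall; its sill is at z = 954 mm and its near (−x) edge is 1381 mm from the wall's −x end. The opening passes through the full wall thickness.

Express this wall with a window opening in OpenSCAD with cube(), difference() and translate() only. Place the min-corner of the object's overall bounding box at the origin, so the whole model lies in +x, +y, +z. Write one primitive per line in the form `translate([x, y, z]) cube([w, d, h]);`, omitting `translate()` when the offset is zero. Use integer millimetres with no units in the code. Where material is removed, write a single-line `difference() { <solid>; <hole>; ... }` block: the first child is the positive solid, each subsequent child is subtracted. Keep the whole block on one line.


difference() { cube([4013, 153, 2649]); translate([1381, 0, 954]) cube([1235, 153, 1096]); }


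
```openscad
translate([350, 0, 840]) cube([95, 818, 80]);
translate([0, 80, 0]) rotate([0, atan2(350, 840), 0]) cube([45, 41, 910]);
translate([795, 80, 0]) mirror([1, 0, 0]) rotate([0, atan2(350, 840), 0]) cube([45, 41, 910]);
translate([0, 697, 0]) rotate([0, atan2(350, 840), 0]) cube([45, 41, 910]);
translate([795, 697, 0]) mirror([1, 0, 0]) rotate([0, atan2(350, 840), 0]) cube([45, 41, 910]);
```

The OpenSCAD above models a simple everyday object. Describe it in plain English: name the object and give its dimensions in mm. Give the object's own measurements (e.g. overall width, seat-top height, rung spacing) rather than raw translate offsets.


A sawhorse. A 95×818×80 mm beam (x, y, z) sits on two A-frame leg pairs. Each pair is two raked legs of 45×41 mm section (41 mm along y) splaying symmetrically in x. Each leg rises 840 mm vertically over 350 mm of horizontal reach and is 910 mm long along its own axis. Every leg's outer bottom edge rests on the floor and its outer top edge meets a bottom edge of the beam — the left legs (tilting toward +x) meet the beam's −x bottom edge, the right legs (their mirror images, tilting toward −x) meet its +x bottom edge — so the leg tops tuck under the beam, the beam's underside is 840 mm above the floor, and the feet are 795 mm apart outside-to-outside with the beam centred between them. The two leg pairs are set in 80 mm from either end of the beam.


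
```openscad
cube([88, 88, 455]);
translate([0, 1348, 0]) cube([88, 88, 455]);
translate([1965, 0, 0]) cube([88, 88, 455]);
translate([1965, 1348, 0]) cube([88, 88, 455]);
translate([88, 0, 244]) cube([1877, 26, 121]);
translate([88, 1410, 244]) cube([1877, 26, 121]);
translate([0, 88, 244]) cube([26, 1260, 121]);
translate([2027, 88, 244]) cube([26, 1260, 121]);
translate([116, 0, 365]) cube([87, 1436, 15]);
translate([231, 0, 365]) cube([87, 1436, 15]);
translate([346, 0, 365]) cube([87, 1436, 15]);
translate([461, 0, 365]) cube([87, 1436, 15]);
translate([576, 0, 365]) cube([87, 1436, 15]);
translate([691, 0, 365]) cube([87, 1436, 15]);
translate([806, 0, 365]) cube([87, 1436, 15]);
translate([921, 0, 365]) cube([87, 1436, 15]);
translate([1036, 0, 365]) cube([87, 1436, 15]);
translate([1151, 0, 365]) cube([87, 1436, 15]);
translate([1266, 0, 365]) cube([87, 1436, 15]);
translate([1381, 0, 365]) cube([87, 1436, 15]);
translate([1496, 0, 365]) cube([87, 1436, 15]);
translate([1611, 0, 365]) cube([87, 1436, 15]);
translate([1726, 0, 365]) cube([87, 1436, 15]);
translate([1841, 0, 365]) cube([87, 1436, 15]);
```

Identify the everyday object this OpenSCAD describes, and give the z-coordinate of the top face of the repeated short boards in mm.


A bed frame. The slat-top height is 380 mm.

Four posts, four rails, and a row of slats — a bed frame. Slats sit on the rails at z = 244 + 121 = 365; with slat thickness 15, the top is 380 mm.


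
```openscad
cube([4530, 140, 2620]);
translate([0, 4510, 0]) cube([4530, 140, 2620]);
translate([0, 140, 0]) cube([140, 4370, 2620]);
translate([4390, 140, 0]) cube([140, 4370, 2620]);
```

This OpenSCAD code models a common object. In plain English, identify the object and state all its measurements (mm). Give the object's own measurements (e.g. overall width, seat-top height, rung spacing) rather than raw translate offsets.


The wall frame of a small rectangular building: four walls, each 2620 mm tall and 140 mm thick, enclosing a footprint 4530 mm (x) by 4650 mm (y) outside-to-outside, with no floor or roof. The front and back walls (the −y and +y sides) span the full width; the two side walls fit between them.


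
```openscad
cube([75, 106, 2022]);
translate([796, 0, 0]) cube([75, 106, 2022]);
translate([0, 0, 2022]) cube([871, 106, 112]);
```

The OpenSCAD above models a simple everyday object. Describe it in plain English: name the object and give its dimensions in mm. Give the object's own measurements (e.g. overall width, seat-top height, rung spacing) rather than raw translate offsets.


A door frame. The clear opening is 721 mm wide and 2022 mm high. Two 75 mm wide jambs, 106 mm deep, stand either side of the opening from the floor to the top of the opening. A 112 mm thick head sits across the top of both jambs, spanning the full outside width of the frame.


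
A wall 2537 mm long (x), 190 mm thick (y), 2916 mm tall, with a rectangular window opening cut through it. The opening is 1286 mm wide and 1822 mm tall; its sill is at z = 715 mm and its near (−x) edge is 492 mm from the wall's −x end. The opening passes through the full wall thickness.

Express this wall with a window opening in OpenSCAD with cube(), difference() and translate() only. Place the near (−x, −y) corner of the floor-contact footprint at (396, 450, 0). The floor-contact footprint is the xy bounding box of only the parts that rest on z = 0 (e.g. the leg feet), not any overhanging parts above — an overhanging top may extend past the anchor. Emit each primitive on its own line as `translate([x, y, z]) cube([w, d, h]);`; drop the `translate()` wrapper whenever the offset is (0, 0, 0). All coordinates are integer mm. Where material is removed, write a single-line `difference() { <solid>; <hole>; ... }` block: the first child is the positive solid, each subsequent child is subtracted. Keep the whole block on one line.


difference() { translate([396, 450, 0]) cube([2537, 190, 2916]); translate([888, 450, 715]) cube([1286, 190, 1822]); }


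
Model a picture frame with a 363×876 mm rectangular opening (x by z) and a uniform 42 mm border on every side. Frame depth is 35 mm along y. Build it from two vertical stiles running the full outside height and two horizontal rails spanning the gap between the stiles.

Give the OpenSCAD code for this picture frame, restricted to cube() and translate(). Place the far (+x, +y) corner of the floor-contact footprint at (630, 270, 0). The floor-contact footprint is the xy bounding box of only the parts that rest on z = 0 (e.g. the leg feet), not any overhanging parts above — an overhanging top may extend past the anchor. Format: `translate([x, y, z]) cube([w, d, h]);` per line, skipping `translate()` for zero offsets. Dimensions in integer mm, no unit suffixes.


translate([183, 235, 0]) cube([42, 35, 960]);
translate([588, 235, 0]) cube([42, 35, 960]);
translate([225, 235, 0]) cube([363, 35, 42]);
translate([225, 235, 918]) cube([363, 35, 42]);


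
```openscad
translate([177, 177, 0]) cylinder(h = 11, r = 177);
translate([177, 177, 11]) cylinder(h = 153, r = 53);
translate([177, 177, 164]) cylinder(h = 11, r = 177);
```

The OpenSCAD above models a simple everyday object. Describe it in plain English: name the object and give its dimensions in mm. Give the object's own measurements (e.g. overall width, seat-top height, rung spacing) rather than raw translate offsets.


A spool: two coaxial disc flanges of radius 177 mm and thickness 11 mm, joined by a core cylinder of radius 53 mm and height 153 mm. The lower flange rests on z = 0 and the three cylinders share a vertical axis.


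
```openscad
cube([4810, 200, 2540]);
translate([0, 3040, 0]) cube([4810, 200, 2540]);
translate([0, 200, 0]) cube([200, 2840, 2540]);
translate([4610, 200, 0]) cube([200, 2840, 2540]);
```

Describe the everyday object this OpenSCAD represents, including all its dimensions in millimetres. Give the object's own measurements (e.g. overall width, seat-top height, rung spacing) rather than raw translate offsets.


The wall frame of a small rectangular building: four walls, each 2540 mm tall and 200 mm thick, enclosing a footprint 4810 mm (x) by 3240 mm (y) outside-to-outside, with no floor or roof. The front and back walls (the −y and +y sides) span the full width; the two side walls fit between them.


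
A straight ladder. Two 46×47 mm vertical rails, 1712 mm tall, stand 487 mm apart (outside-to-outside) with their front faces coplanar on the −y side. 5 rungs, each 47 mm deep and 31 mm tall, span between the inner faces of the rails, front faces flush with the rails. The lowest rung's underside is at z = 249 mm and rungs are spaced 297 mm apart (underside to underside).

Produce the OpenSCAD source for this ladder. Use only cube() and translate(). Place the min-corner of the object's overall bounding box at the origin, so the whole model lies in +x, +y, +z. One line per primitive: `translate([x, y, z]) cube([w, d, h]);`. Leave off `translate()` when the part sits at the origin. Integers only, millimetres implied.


cube([46, 47, 1712]);
translate([441, 0, 0]) cube([46, 47, 1712]);
translate([46, 0, 249]) cube([395, 47, 31]);
translate([46, 0, 546]) cube([395, 47, 31]);
translate([46, 0, 843]) cube([395, 47, 31]);
translate([46, 0, 1140]) cube([395, 47, 31]);
translate([46, 0, 1437]) cube([395, 47, 31]);


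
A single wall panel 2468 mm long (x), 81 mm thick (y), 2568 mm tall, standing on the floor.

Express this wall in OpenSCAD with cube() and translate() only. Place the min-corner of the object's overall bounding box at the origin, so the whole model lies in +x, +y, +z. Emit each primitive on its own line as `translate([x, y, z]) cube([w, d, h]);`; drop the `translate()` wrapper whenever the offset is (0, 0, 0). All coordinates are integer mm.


cube([2468, 81, 2568]);


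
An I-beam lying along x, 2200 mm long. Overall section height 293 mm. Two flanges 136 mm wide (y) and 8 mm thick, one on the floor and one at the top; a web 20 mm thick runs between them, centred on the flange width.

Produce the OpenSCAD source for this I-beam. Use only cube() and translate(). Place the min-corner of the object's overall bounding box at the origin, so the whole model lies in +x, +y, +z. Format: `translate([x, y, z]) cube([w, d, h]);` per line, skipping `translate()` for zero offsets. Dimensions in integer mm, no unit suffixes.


cube([2200, 136, 8]);
translate([0, 58, 8]) cube([2200, 20, 277]);
translate([0, 0, 285]) cube([2200, 136, 8]);


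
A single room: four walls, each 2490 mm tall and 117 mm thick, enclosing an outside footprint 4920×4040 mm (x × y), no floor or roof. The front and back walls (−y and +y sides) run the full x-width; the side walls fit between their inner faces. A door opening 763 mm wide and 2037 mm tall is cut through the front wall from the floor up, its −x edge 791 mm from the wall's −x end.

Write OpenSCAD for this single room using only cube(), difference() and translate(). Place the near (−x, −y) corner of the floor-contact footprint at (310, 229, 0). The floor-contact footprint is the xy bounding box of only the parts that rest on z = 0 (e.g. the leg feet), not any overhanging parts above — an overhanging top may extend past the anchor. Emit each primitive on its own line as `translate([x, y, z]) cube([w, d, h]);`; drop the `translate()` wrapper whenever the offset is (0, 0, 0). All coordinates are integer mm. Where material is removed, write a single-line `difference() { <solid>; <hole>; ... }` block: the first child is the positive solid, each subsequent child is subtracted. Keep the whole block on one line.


difference() { translate([310, 229, 0]) cube([4920, 117, 2490]); translate([1101, 229, 0]) cube([763, 117, 2037]); }
translate([310, 4152, 0]) cube([4920, 117, 2490]);
translate([310, 346, 0]) cube([117, 3806, 2490]);
translate([5113, 346, 0]) cube([117, 3806, 2490]);


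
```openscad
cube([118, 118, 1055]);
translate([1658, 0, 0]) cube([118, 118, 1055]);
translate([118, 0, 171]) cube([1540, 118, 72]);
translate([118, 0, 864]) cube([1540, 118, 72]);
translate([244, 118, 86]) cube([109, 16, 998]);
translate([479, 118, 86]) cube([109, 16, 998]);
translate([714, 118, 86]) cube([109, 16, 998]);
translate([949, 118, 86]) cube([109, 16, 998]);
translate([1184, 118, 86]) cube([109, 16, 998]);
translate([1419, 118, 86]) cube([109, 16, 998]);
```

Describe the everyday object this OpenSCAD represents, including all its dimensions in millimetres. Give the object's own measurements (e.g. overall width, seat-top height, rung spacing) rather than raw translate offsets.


A fence section. Two 118×118 mm posts, 1055 mm tall, stand on the floor with a clear span of 1540 mm between their inner faces. Two horizontal rails of 118×72 mm section span the gap between the posts with their undersides at z = 171 mm and z = 864 mm, flush with the posts' −y face. 6 pickets, each 109 mm wide, 16 mm thick and 998 mm tall, are fixed to the +y face of the rails with their bottoms at z = 86 mm, spaced across the span with a 126 mm gap after the −x post and between neighbouring pickets, with 130 mm left before the +x post.


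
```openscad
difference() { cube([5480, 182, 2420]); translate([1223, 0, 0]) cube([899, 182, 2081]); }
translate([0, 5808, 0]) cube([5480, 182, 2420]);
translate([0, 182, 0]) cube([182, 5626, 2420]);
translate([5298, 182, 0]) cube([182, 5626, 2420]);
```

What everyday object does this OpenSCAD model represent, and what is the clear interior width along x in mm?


A single room. The interior width is 5116 mm.

Four walls enclosing a rectangle with a door in the front wall — a room. Outside width 5480 minus two 182 mm walls gives 5116 mm.


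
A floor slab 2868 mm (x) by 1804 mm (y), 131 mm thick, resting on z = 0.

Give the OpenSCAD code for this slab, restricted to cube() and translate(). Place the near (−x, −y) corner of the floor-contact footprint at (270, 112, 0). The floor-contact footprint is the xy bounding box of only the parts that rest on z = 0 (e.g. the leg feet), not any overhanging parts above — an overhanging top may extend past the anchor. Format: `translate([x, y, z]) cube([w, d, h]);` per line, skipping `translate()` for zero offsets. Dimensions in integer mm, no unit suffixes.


translate([270, 112, 0]) cube([2868, 1804, 131]);


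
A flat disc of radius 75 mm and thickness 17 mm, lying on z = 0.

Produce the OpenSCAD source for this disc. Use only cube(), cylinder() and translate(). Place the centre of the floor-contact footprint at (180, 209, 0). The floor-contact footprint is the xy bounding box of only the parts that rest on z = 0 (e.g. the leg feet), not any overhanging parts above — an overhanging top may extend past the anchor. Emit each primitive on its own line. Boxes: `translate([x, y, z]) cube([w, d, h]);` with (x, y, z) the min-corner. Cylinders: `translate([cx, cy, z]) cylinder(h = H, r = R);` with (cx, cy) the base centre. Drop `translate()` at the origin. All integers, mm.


translate([180, 209, 0]) cylinder(h = 17, r = 75);


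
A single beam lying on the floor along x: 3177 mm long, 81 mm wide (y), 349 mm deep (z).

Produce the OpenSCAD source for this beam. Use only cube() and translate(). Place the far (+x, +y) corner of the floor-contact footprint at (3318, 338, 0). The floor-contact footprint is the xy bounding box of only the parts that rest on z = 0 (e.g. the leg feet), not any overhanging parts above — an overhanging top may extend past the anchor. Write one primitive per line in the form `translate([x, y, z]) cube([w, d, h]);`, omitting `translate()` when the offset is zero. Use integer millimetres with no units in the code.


translate([141, 257, 0]) cube([3177, 81, 349]);


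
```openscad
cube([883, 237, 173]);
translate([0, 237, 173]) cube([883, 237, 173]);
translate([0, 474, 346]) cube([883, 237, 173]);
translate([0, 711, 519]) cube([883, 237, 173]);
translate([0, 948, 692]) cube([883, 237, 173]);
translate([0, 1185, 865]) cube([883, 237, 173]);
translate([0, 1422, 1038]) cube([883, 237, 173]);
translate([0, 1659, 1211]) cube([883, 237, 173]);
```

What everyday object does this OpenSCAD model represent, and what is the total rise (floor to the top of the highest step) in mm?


A staircase. The total rise is 1384 mm.

8 identical blocks, each offset up and back from the previous — a staircase. Each step is 173 mm tall and there are 8 of them, so the total rise is 8 × 173 = 1384 mm.


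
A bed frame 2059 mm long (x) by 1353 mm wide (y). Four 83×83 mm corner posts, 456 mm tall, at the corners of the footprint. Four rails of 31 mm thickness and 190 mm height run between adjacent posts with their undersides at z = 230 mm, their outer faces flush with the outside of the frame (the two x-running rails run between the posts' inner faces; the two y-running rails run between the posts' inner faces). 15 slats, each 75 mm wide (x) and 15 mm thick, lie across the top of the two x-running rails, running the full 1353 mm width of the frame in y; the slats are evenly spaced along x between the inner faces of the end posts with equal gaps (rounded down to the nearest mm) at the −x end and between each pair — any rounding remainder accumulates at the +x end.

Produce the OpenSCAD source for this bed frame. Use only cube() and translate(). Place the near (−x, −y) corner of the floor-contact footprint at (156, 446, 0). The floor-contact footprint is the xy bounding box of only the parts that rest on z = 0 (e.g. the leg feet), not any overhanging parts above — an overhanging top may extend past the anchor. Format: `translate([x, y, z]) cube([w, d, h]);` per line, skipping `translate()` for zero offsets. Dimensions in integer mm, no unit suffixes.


translate([156, 446, 0]) cube([83, 83, 456]);
translate([156, 1716, 0]) cube([83, 83, 456]);
translate([2132, 446, 0]) cube([83, 83, 456]);
translate([2132, 1716, 0]) cube([83, 83, 456]);
translate([239, 446, 230]) cube([1893, 31, 190]);
translate([239, 1768, 230]) cube([1893, 31, 190]);
translate([156, 529, 230]) cube([31, 1187, 190]);
translate([2184, 529, 230]) cube([31, 1187, 190]);
translate([287, 446, 420]) cube([75, 1353, 15]);
translate([410, 446, 420]) cube([75, 1353, 15]);
translate([533, 446, 420]) cube([75, 1353, 15]);
translate([656, 446, 420]) cube([75, 1353, 15]);
translate([779, 446, 420]) cube([75, 1353, 15]);
translate([902, 446, 420]) cube([75, 1353, 15]);
translate([1025, 446, 420]) cube([75, 1353, 15]);
translate([1148, 446, 420]) cube([75, 1353, 15]);
translate([1271, 446, 420]) cube([75, 1353, 15]);
translate([1394, 446, 420]) cube([75, 1353, 15]);
translate([1517, 446, 420]) cube([75, 1353, 15]);
translate([1640, 446, 420]) cube([75, 1353, 15]);
translate([1763, 446, 420]) cube([75, 1353, 15]);
translate([1886, 446, 420]) cube([75, 1353, 15]);
translate([2009, 446, 420]) cube([75, 1353, 15]);
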